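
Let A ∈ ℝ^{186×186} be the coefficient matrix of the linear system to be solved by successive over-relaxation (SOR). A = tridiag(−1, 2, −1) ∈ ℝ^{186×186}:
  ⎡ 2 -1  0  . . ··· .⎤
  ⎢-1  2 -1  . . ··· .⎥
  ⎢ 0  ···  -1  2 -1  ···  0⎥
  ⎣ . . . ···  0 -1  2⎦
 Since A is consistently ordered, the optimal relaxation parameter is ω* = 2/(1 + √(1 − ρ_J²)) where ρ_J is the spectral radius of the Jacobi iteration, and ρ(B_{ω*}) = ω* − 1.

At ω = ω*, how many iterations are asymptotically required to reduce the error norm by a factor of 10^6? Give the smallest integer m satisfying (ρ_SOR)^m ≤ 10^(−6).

m = 412

With n=186, ρ(Jacobi) = cos(π/187) = 0.9998589.
root = sin(π/187) = 0.0167992  (since 1−cos² = sin²).
[ω*] 2 ÷ (1 + 0.0167992) = 2 ÷ 1.0167992 = 1.9669567.
and ρ(B_{ω*}) = 1.9669567 − 1 = 0.9669567.
6·ln10 = 13.8155; −ln(0.9669567) = 0.0336016; m = ⌈13.8155/0.0336016⌉ = ⌈411.156⌉ = 412.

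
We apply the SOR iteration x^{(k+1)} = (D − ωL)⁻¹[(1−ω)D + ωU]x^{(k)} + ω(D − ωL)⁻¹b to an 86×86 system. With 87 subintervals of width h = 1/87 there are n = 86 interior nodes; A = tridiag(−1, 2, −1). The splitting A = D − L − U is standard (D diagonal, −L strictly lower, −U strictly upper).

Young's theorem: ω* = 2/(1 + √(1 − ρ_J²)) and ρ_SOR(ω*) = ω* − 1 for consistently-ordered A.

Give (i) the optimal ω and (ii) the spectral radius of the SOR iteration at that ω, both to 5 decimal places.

[ρ_J] n=86: ρ(B_J) = cos(π/(n+1)) = cos(π/87) = 0.99935.
1 − cos²(π/87) = sin²(π/87) ⇒ √(1−ρ_J²) = sin(π/87) = 0.036102.
Young: ω* = 2/(1+√(1−ρ_J²)) = 2/(1+0.036102) = 2/1.036102 = 1.93031.
ρ_SOR = ω* − 1 ≈ 0.93031.

ω* = 1.93031, ρ_SOR = 0.93031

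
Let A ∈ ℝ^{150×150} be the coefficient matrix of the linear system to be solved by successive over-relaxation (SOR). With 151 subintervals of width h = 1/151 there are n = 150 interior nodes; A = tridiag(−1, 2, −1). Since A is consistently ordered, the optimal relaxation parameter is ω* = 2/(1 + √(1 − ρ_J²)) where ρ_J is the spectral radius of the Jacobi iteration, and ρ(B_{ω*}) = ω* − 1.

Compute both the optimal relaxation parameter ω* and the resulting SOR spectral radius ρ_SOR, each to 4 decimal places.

ω* = 1.9592, ρ_SOR = 0.9592

With n=150, ρ(Jacobi) = cos(π/151) = 0.9998.
√(1−ρ_J²) = |sin(π/151)| = 0.02080
ω* = 2 / (1 + 0.02080) = 2 / 1.02080 ≈ 1.9592.
and ρ(B_{ω*}) = 1.9592 − 1 = 0.9592.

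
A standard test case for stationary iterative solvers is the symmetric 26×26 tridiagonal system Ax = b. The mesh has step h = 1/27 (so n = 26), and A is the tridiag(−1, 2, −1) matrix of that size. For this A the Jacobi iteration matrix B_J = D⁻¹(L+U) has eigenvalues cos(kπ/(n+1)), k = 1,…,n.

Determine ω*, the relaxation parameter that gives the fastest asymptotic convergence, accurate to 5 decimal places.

ω* = 1.79197

ρ_J = max_k |cos(kπ/27)| = cos(π/27) = 0.99324
1 − cos²(π/27) = sin²(π/27) ⇒ √(1−ρ_J²) = sin(π/27) = 0.116093.
ω* = 2 / (1 + 0.116093) = 2 / 1.116093 ≈ 1.79197.
At ω = 1.79197 every |λ(B_ω)| = ω−1, so ρ_SOR = 0.79197.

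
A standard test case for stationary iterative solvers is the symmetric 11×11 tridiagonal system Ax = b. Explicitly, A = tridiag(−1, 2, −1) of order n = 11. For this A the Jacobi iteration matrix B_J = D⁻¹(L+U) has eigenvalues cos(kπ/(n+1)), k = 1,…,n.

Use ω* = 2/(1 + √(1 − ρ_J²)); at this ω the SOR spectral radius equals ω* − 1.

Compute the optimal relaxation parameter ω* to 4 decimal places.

With n=11, ρ(Jacobi) = cos(π/12) = 0.9659.
√(1−ρ_J²) = |sin(π/12)| = 0.25882
Then 2/(1+√(1−ρ_J²)) = 2/(1+0.25882); ω* = 2/1.25882 = 1.5888.
At ω = 1.5888 every |λ(B_ω)| = ω−1, so ρ_SOR = 0.5888.

ω* = 1.5888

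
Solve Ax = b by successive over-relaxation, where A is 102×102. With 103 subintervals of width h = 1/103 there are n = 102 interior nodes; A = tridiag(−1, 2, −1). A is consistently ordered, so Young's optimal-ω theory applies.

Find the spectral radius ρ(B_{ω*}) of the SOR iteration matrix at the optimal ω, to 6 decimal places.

ρ_SOR = 0.940813

ρ_J = max_k |cos(kπ/103)| = cos(π/103) = 0.999535
1 − cos²(π/103) = sin²(π/103) ⇒ √(1−ρ_J²) = sin(π/103) = 0.0304962.
ω* = 2/(1+0.0304962) = 1.940813
ρ_SOR = ω* − 1 ≈ 0.940813.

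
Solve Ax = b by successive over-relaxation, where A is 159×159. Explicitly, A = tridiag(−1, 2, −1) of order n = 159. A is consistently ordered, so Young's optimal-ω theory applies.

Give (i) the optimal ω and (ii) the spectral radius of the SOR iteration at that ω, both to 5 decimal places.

ω* = 1.96149, ρ_SOR = 0.96149

With n=159, ρ(Jacobi) = cos(π/160) = 0.99981.
√(1−ρ_J²) simplifies to sin(π/160) = 0.019634.
ω* = 2 / (1 + 0.019634) = 2 / 1.019634 ≈ 1.96149.
Hence ρ(B_{ω*}) = 1.96149 − 1 = 0.96149.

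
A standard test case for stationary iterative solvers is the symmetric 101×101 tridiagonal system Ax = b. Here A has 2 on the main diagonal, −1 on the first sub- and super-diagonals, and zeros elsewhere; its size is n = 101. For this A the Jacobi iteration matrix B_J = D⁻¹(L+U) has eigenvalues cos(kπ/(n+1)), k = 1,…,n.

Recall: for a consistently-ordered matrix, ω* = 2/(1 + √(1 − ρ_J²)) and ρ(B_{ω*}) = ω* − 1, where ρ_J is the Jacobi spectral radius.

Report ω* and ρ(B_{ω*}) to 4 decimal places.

ω* = 1.9402, ρ_SOR = 0.9402

[ρ_J] n=101: ρ(B_J) = cos(π/(n+1)) = cos(π/102) = 0.9995.
√(1−ρ_J²) simplifies to sin(π/102) = 0.03080.
ω* = 2/(1 + 0.03080) = 2/1.03080 = 1.9402.
ρ(B_{ω*}) = ω*−1 = 0.9402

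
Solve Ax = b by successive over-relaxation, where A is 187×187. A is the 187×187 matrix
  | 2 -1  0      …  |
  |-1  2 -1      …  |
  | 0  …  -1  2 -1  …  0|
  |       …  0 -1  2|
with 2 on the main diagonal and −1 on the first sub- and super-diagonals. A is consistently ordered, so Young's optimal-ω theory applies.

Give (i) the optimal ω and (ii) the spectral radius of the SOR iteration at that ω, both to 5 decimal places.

½·tridiag(1,0,1) at n=187: λ_k = cos(kπ/188); max |λ| at k=1 ⇒ ρ_J = cos(π/188) ≈ 0.99986.
√(1 − cos²(π/188)) = sin(π/188) ≈ 0.016710.
ω* = 2 / (1 + 0.016710) = 2 / 1.016710 ≈ 1.96713.
[ρ_SOR] ω* − 1 = 0.96713.

ω* = 1.96713, ρ_SOR = 0.96713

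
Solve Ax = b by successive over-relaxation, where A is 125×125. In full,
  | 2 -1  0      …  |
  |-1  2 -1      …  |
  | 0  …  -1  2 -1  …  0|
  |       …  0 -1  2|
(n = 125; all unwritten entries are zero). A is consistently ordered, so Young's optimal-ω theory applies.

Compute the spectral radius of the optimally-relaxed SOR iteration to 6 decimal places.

ρ_SOR = 0.951351

spectrum of D⁻¹(L+U) = {cos(kπ/126) : 1≤k≤125}; ρ_J = cos(π/126) = 0.999689.
1 − cos²(π/126) = sin²(π/126) ⇒ √(1−ρ_J²) = sin(π/126) = 0.0249307.
Then 2/(1+√(1−ρ_J²)) = 2/(1+0.0249307); ω* = 2/1.0249307 = 1.951351.
ρ_SOR = ω* − 1 ≈ 0.951351.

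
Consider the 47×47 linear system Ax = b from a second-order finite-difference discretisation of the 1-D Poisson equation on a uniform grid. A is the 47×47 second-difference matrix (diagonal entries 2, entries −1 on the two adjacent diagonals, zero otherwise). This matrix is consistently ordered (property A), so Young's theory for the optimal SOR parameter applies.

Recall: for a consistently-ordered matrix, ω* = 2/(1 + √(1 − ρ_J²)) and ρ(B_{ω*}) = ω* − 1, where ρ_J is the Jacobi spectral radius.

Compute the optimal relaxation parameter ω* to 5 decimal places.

n=47: λ(B_J) = 1 − λ(A)/2 = cos(kπ/48); k=1 gives ρ_J = 0.99786.
1 − cos²(π/48) = sin²(π/48) ⇒ √(1−ρ_J²) = sin(π/48) = 0.065403.
[ω*] 2 ÷ (1 + 0.065403) = 2 ÷ 1.065403 = 1.87722.
ρ_SOR = ω* − 1 = 1.87722 − 1 = 0.87722.

ω* = 1.87722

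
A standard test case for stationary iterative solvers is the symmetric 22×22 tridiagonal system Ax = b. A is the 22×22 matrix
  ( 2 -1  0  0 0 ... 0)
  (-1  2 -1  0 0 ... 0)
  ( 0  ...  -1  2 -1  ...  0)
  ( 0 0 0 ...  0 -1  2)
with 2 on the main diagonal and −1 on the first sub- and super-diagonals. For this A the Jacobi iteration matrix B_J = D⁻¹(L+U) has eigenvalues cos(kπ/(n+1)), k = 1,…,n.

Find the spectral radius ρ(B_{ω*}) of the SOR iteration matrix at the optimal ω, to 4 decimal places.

[ρ_J] n=22: ρ(B_J) = cos(π/(n+1)) = cos(π/23) = 0.9907.
root = sin(π/23) = 0.13617  (since 1−cos² = sin²).
ω* = 2/(1 + 0.13617) = 2/1.13617 = 1.7603.
At ω = 1.7603 every |λ(B_ω)| = ω−1, so ρ_SOR = 0.7603.

ρ_SOR = 0.7603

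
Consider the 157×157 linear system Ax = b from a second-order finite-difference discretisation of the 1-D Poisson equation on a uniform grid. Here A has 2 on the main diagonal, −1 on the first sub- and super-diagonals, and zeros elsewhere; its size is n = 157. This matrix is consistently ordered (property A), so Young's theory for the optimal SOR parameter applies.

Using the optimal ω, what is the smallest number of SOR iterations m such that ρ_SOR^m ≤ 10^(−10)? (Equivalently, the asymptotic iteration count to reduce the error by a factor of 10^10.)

m = 579

½·tridiag(1,0,1) at n=157: λ_k = cos(kπ/158); max |λ| at k=1 ⇒ ρ_J = cos(π/158) ≈ 0.9998023.
root = sin(π/158) = 0.0198822  (since 1−cos² = sin²).
ω* = 2/(1 + 0.0198822) = 2/1.0198822 = 1.9610108.
[ρ_SOR] ω* − 1 = 0.9610108.
(0.9610108)^m ≤ 10^{−10}  ⇒  m·ln(0.9610108) ≤ −10·ln10  ⇒  m ≥ 578.982  ⇒  m = 579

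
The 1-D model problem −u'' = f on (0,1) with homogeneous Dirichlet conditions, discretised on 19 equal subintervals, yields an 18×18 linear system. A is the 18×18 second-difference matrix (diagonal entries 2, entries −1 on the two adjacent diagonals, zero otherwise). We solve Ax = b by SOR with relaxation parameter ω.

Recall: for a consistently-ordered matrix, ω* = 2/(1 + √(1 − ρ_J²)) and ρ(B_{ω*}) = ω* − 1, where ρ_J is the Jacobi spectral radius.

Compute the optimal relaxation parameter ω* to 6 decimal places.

ω* = 1.717336

n=18: λ(B_J) = 1 − λ(A)/2 = cos(kπ/19); k=1 gives ρ_J = 0.986361.
1 − cos²(π/19) = sin²(π/19) ⇒ √(1−ρ_J²) = sin(π/19) = 0.1645946.
ω* = 2/(1 + 0.1645946) = 2/1.1645946 = 1.717336.
ρ_SOR = ω* − 1 = 1.717336 − 1 = 0.717336.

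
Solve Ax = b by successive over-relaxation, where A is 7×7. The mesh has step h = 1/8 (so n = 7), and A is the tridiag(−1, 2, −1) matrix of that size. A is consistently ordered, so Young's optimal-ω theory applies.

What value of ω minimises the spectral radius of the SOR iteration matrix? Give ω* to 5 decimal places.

ω* = 1.44646

ρ_J = max_k |cos(kπ/8)| = cos(π/8) = 0.92388
√(1−ρ_J²) = |sin(π/8)| = 0.382683
So ω* = 2/1.382683 = 1.44646 (Young).
and ρ(B_{ω*}) = 1.44646 − 1 = 0.44646.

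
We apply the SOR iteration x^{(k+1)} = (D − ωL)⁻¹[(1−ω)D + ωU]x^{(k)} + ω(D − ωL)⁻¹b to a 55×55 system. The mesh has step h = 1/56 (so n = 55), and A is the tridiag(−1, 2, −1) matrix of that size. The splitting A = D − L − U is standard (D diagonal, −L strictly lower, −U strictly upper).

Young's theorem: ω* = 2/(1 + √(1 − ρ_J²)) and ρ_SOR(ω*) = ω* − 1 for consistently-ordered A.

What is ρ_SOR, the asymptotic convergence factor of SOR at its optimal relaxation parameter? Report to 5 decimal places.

ρ_SOR = 0.89381

spectrum of D⁻¹(L+U) = {cos(kπ/56) : 1≤k≤55}; ρ_J = cos(π/56) = 0.99843.
√(1 − cos²(π/56)) = sin(π/56) ≈ 0.056070.
[ω*] 2 ÷ (1 + 0.056070) = 2 ÷ 1.056070 = 1.89381.
and ρ(B_{ω*}) = 1.89381 − 1 = 0.89381.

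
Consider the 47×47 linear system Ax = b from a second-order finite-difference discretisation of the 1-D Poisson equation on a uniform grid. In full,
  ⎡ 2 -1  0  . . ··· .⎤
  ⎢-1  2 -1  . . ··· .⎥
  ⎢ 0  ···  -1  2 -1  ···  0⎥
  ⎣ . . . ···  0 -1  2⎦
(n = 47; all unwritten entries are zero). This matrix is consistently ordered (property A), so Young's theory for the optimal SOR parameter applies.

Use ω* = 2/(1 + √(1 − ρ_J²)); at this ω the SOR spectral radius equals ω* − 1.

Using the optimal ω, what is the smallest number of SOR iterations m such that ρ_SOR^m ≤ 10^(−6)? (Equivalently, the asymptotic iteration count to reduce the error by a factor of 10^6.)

m = 106

spectrum of D⁻¹(L+U) = {cos(kπ/48) : 1≤k≤47}; ρ_J = cos(π/48) = 0.9978589.
root = sin(π/48) = 0.0654031  (since 1−cos² = sin²).
ω* = 2/(1+0.0654031) = 1.8772237
and ρ(B_{ω*}) = 1.8772237 − 1 = 0.8772237.
(0.8772237)^m ≤ 10^{−6}  ⇒  m·ln(0.8772237) ≤ −6·ln10  ⇒  m ≥ 105.467  ⇒  m = 106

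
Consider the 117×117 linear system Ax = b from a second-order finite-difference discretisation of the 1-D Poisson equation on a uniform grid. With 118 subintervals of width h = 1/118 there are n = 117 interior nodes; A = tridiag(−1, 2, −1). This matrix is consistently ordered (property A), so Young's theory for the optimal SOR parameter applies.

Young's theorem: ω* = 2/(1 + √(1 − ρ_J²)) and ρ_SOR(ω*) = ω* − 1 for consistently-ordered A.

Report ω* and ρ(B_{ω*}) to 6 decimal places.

ω* = 1.948140, ρ_SOR = 0.948140

spectrum of D⁻¹(L+U) = {cos(kπ/118) : 1≤k≤117}; ρ_J = cos(π/118) = 0.999646.
√(1−ρ_J²) simplifies to sin(π/118) = 0.0266205.
ω* = 2/(1 + 0.0266205) = 2/1.0266205 = 1.948140.
ρ_SOR = ω* − 1 = 1.948140 − 1 = 0.948140.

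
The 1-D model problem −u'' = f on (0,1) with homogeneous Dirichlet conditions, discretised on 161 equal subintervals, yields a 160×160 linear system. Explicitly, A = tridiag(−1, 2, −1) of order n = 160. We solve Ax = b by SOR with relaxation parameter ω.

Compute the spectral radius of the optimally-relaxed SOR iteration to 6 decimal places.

With n=160, ρ(Jacobi) = cos(π/161) = 0.999810.
√(1−ρ_J²) simplifies to sin(π/161) = 0.0195118.
[ω*] 2 ÷ (1 + 0.0195118) = 2 ÷ 1.0195118 = 1.961723.
and ρ(B_{ω*}) = 1.961723 − 1 = 0.961723.

ρ_SOR = 0.961723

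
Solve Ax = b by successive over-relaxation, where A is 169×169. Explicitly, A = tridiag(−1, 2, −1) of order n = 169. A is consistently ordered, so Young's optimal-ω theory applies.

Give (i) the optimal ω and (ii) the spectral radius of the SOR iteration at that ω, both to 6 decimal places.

ω* = 1.963713, ρ_SOR = 0.963713

n=169: λ(B_J) = 1 − λ(A)/2 = cos(kπ/170); k=1 gives ρ_J = 0.999829.
√(1−ρ_J²) simplifies to sin(π/170) = 0.0184789.
ω* = 2/(1+0.0184789) = 1.963713
and ρ(B_{ω*}) = 1.963713 − 1 = 0.963713.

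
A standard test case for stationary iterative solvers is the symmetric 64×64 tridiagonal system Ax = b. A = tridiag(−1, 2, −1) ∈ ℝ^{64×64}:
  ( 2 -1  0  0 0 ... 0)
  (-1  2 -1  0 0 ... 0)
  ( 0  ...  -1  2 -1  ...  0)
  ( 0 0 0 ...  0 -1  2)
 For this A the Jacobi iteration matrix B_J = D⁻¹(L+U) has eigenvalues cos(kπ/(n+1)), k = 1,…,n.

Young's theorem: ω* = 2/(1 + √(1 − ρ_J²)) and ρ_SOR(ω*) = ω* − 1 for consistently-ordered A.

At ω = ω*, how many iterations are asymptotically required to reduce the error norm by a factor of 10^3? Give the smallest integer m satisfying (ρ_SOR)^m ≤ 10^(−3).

B_J for the 64×64 system has eigenvalues cos(kπ/65); ρ_J = cos(π/65) = 0.9988322.
1 − cos²(π/65) = sin²(π/65) ⇒ √(1−ρ_J²) = sin(π/65) = 0.0483134.
Then 2/(1+√(1−ρ_J²)) = 2/(1+0.0483134); ω* = 2/1.0483134 = 1.9078264.
ρ_SOR = ω* − 1 = 1.9078264 − 1 = 0.9078264.
m ≥ 3·ln10 / (−ln 0.9078264) = 71.433; smallest integer m = 72.

m = 72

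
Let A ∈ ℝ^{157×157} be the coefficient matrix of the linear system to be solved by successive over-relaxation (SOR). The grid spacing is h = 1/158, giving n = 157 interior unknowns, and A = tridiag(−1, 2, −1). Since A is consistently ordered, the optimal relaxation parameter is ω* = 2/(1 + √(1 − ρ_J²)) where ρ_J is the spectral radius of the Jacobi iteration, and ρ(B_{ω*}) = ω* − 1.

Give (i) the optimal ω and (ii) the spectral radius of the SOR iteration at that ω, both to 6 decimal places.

ω* = 1.961011, ρ_SOR = 0.961011

n=157: λ(B_J) = 1 − λ(A)/2 = cos(kπ/158); k=1 gives ρ_J = 0.999802.
root = sin(π/158) = 0.0198822  (since 1−cos² = sin²).
ω* = 2/(1 + 0.0198822) = 2/1.0198822 = 1.961011.
and ρ(B_{ω*}) = 1.961011 − 1 = 0.961011.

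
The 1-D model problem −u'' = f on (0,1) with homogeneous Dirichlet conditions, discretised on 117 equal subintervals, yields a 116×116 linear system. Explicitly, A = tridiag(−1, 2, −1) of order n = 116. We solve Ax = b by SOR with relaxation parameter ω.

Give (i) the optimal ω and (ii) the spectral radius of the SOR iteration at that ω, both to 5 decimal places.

ω* = 1.94771, ρ_SOR = 0.94771

With n=116, ρ(Jacobi) = cos(π/117) = 0.99964.
√(1 − cos²(π/117)) = sin(π/117) ≈ 0.026848.
[ω*] 2 ÷ (1 + 0.026848) = 2 ÷ 1.026848 = 1.94771.
ρ(B_{ω*}) = ω*−1 = 0.94771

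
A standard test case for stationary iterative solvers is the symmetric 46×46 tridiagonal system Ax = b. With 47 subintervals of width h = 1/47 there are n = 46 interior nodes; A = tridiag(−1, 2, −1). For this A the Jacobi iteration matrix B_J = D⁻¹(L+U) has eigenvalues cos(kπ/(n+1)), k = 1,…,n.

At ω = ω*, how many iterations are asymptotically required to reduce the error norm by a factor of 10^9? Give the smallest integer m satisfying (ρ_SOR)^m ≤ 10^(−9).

m = 155

ρ_J = max_k |cos(kπ/47)| = cos(π/47) = 0.9977669
1 − cos²(π/47) = sin²(π/47) ⇒ √(1−ρ_J²) = sin(π/47) = 0.0667926.
Then 2/(1+√(1−ρ_J²)) = 2/(1+0.0667926); ω* = 2/1.0667926 = 1.8747787.
[ρ_SOR] ω* − 1 = 0.8747787.
Need (0.8747787)^m ≤ 10^(−9): m ≥ 9·ln10/|ln 0.8747787| = 20.7233/0.133784 = 154.901 ⇒ m = 155.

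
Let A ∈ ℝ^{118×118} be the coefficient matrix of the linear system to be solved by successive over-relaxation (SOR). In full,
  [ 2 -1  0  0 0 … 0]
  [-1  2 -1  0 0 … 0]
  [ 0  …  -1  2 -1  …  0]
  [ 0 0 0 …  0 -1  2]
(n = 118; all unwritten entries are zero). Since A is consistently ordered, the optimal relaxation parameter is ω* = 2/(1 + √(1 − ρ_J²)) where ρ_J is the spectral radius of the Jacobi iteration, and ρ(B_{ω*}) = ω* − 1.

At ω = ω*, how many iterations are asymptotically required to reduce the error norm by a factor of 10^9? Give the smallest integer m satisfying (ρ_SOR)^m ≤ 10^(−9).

B_J for the 118×118 system has eigenvalues cos(kπ/119); ρ_J = cos(π/119) = 0.9996515.
√(1−ρ_J²) = |sin(π/119)| = 0.0263969
Then 2/(1+√(1−ρ_J²)) = 2/(1+0.0263969); ω* = 2/1.0263969 = 1.9485640.
At ω = 1.9485640 every |λ(B_ω)| = ω−1, so ρ_SOR = 0.9485640.
For 9 digits: m = 9·ln10 / (−ln 0.9485640) = 20.7233/0.052806 = 392.442; round up → m = 393.

m = 393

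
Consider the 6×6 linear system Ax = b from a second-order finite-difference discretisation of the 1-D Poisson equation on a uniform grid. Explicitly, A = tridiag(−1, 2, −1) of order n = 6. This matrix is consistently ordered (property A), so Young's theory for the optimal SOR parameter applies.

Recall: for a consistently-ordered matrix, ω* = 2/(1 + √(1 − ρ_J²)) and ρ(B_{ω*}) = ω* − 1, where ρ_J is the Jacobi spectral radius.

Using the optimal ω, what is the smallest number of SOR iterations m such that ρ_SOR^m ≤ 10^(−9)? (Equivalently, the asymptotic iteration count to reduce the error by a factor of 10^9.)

B_J for the 6×6 system has eigenvalues cos(kπ/7); ρ_J = cos(π/7) = 0.9009689.
√(1−ρ_J²) = |sin(π/7)| = 0.4338837
[ω*] 2 ÷ (1 + 0.4338837) = 2 ÷ 1.4338837 = 1.3948133.
ρ_SOR = ω* − 1 = 1.3948133 − 1 = 0.3948133.
Need (0.3948133)^m ≤ 10^(−9): m ≥ 9·ln10/|ln 0.3948133| = 20.7233/0.929342 = 22.299 ⇒ m = 23.

m = 23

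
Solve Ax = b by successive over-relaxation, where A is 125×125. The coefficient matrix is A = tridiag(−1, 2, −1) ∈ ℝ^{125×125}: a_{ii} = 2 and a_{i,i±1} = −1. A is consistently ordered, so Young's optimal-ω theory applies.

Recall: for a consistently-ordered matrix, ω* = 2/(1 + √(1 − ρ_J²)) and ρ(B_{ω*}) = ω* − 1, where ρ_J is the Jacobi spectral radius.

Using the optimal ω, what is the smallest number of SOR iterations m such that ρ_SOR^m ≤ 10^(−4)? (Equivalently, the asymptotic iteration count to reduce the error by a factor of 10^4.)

m = 185

[ρ_J] n=125: ρ(B_J) = cos(π/(n+1)) = cos(π/126) = 0.9996892.
1 − cos²(π/126) = sin²(π/126) ⇒ √(1−ρ_J²) = sin(π/126) = 0.0249307.
[ω*] 2 ÷ (1 + 0.0249307) = 2 ÷ 1.0249307 = 1.9513514.
ρ_SOR = ω* − 1 ≈ 0.9513514.
ρ_SOR^m ≤ 10^(−4) ⇔ m ≥ 4·ln10/(−ln 0.9513514) = 9.21034/0.0498718 = 184.680; m = ⌈184.680⌉ = 185.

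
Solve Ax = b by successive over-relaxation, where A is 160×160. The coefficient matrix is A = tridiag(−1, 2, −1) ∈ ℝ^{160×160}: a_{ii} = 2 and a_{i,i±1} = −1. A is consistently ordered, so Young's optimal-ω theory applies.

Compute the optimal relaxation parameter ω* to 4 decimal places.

[ρ_J] n=160: ρ(B_J) = cos(π/(n+1)) = cos(π/161) = 0.9998.
1 − cos²(π/161) = sin²(π/161) ⇒ √(1−ρ_J²) = sin(π/161) = 0.01951.
ω* = 2/(1 + 0.01951) = 2/1.01951 = 1.9617.
[ρ_SOR] ω* − 1 = 0.9617.

ω* = 1.9617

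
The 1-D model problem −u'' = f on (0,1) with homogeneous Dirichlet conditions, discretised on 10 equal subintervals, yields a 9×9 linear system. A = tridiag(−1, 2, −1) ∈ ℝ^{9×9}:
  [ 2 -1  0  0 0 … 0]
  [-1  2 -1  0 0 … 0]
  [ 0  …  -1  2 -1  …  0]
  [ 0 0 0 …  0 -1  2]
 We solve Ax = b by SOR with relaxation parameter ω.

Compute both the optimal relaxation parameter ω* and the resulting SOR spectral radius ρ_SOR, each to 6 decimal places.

ω* = 1.527864, ρ_SOR = 0.527864

spectrum of D⁻¹(L+U) = {cos(kπ/10) : 1≤k≤9}; ρ_J = cos(π/10) = 0.951057.
√(1−ρ_J²) = |sin(π/10)| = 0.3090170
Then 2/(1+√(1−ρ_J²)) = 2/(1+0.3090170); ω* = 2/1.3090170 = 1.527864.
ρ(B_{ω*}) = ω*−1 = 0.527864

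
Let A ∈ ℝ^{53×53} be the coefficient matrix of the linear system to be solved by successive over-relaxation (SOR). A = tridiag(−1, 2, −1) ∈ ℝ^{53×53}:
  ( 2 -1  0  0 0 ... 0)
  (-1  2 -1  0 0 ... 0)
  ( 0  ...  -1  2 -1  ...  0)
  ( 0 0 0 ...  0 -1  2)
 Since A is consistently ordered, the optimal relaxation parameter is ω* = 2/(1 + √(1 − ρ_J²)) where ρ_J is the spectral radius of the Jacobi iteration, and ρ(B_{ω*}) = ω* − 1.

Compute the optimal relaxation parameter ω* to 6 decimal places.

½·tridiag(1,0,1) at n=53: λ_k = cos(kπ/54); max |λ| at k=1 ⇒ ρ_J = cos(π/54) ≈ 0.998308.
root = sin(π/54) = 0.0581448  (since 1−cos² = sin²).
So ω* = 2/1.0581448 = 1.890100 (Young).
and ρ(B_{ω*}) = 1.890100 − 1 = 0.890100.

ω* = 1.890100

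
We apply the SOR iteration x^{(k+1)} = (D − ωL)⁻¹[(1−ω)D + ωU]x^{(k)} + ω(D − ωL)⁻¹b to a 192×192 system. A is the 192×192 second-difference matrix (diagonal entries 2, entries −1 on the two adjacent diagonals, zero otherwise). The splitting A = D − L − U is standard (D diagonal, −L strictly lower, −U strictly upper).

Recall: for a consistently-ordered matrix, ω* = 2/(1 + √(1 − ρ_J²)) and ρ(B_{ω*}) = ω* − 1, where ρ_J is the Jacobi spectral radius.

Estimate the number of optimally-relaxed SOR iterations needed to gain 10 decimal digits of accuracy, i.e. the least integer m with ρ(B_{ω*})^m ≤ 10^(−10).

n=192: λ(B_J) = 1 − λ(A)/2 = cos(kπ/193); k=1 gives ρ_J = 0.9998675.
√(1 − cos²(π/193)) = sin(π/193) ≈ 0.0162770.
ω* = 2 / (1 + 0.0162770) = 2 / 1.0162770 ≈ 1.9679674.
[ρ_SOR] ω* − 1 = 0.9679674.
10·ln10 = 23.0259; −ln(0.9679674) = 0.0325569; m = ⌈23.0259/0.0325569⌉ = ⌈707.251⌉ = 708.

m = 708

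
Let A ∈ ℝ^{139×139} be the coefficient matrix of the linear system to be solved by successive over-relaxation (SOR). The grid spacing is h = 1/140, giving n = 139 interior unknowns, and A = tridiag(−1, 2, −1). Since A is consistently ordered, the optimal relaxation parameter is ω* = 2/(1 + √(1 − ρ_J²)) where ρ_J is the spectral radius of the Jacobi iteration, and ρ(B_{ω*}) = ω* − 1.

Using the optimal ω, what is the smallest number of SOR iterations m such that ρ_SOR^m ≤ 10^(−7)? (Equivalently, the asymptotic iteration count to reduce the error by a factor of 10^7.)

n=139: λ(B_J) = 1 − λ(A)/2 = cos(kπ/140); k=1 gives ρ_J = 0.9997482.
√(1 − cos²(π/140)) = sin(π/140) ≈ 0.0224381.
[ω*] 2 ÷ (1 + 0.0224381) = 2 ÷ 1.0224381 = 1.9561086.
ρ_SOR = ω* − 1 = 1.9561086 − 1 = 0.9561086.
For 7 digits: m = 7·ln10 / (−ln 0.9561086) = 16.1181/0.0448838 = 359.107; round up → m = 360.

m = 360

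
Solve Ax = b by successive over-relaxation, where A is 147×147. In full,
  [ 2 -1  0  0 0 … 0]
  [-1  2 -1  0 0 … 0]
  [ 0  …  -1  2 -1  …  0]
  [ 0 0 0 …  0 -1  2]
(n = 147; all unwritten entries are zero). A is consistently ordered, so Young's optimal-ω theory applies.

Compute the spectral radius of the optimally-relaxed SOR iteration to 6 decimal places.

ρ_SOR = 0.958432

½·tridiag(1,0,1) at n=147: λ_k = cos(kπ/148); max |λ| at k=1 ⇒ ρ_J = cos(π/148) ≈ 0.999775.
√(1−ρ_J²) = |sin(π/148)| = 0.0212254
Young: ω* = 2/(1+√(1−ρ_J²)) = 2/(1+0.0212254) = 2/1.0212254 = 1.958432.
[ρ_SOR] ω* − 1 = 0.958432.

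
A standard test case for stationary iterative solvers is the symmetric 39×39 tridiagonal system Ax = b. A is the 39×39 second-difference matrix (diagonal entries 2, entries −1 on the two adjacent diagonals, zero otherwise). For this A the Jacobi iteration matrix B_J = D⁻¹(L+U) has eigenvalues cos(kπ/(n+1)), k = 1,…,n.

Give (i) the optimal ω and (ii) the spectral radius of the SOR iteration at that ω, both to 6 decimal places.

ω* = 1.854498, ρ_SOR = 0.854498

spectrum of D⁻¹(L+U) = {cos(kπ/40) : 1≤k≤39}; ρ_J = cos(π/40) = 0.996917.
√(1−ρ_J²) simplifies to sin(π/40) = 0.0784591.
ω* = 2/(1 + 0.0784591) = 2/1.0784591 = 1.854498.
[ρ_SOR] ω* − 1 = 0.854498.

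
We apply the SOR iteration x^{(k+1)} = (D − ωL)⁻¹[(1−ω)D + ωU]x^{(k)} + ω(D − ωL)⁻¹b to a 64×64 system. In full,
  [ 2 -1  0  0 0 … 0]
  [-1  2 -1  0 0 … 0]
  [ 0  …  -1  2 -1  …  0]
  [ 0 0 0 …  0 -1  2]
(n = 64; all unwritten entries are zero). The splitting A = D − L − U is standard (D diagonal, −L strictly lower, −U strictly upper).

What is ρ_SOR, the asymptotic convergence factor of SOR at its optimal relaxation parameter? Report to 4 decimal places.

With n=64, ρ(Jacobi) = cos(π/65) = 0.9988.
root = sin(π/65) = 0.04831  (since 1−cos² = sin²).
ω* = 2/(1+0.04831) = 1.9078
ρ_SOR = ω* − 1 ≈ 0.9078.

ρ_SOR = 0.9078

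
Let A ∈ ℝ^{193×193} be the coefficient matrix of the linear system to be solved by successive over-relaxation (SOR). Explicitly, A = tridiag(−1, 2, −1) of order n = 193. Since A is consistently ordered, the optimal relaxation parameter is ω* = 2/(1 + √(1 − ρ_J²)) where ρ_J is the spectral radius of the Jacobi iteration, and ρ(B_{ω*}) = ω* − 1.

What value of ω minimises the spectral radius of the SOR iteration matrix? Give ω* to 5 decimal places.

ω* = 1.96813

With n=193, ρ(Jacobi) = cos(π/194) = 0.99987.
√(1 − cos²(π/194)) = sin(π/194) ≈ 0.016193.
ω* = 2 / (1 + 0.016193) = 2 / 1.016193 ≈ 1.96813.
ρ_SOR = ω* − 1 = 1.96813 − 1 = 0.96813.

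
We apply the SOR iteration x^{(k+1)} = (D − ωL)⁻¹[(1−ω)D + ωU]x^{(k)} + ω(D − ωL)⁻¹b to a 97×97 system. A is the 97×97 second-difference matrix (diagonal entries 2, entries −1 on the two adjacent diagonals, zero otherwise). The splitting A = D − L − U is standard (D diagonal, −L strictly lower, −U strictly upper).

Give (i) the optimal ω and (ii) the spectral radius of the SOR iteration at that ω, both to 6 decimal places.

spectrum of D⁻¹(L+U) = {cos(kπ/98) : 1≤k≤97}; ρ_J = cos(π/98) = 0.999486.
1 − cos²(π/98) = sin²(π/98) ⇒ √(1−ρ_J²) = sin(π/98) = 0.0320516.
ω* = 2 / (1 + 0.0320516) = 2 / 1.0320516 ≈ 1.937888.
ρ_SOR = ω* − 1 ≈ 0.937888.

ω* = 1.937888, ρ_SOR = 0.937888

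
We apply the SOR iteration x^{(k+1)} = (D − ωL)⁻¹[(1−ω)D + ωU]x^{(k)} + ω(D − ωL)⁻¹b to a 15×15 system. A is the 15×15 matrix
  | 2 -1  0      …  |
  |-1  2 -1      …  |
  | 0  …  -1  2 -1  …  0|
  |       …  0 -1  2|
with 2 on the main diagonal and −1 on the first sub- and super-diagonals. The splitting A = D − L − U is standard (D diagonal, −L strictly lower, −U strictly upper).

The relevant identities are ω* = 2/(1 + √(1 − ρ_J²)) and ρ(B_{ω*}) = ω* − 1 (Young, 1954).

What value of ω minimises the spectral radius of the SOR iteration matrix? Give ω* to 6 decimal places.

With n=15, ρ(Jacobi) = cos(π/16) = 0.980785.
√(1−ρ_J²) = |sin(π/16)| = 0.1950903
ω* = 2/(1 + 0.1950903) = 2/1.1950903 = 1.673514.
Hence ρ(B_{ω*}) = 1.673514 − 1 = 0.673514.

ω* = 1.673514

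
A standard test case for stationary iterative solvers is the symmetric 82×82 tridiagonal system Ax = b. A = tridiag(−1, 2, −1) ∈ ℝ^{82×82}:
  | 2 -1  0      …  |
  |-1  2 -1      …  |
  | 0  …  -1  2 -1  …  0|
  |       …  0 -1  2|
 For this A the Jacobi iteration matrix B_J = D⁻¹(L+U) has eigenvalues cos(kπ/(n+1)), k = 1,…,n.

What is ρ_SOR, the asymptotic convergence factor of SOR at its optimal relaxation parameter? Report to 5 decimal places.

spectrum of D⁻¹(L+U) = {cos(kπ/83) : 1≤k≤82}; ρ_J = cos(π/83) = 0.99928.
root = sin(π/83) = 0.037841  (since 1−cos² = sin²).
Young: ω* = 2/(1+√(1−ρ_J²)) = 2/(1+0.037841) = 2/1.037841 = 1.92708.
ρ_SOR = ω* − 1 = 1.92708 − 1 = 0.92708.

ρ_SOR = 0.92708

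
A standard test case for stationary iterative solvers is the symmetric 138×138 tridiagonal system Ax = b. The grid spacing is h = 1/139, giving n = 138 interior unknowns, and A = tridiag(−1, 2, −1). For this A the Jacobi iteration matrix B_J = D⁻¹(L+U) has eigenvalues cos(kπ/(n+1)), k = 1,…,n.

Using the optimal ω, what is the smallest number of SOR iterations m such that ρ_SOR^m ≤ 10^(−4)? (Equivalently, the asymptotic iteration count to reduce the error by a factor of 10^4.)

With n=138, ρ(Jacobi) = cos(π/139) = 0.9997446.
√(1−ρ_J²) simplifies to sin(π/139) = 0.0225995.
ω* = 2/(1+0.0225995) = 1.9557999
ρ_SOR = ω* − 1 = 1.9557999 − 1 = 0.9557999.
Need (0.9557999)^m ≤ 10^(−4): m ≥ 4·ln10/|ln 0.9557999| = 9.21034/0.0452067 = 203.738 ⇒ m = 204.

m = 204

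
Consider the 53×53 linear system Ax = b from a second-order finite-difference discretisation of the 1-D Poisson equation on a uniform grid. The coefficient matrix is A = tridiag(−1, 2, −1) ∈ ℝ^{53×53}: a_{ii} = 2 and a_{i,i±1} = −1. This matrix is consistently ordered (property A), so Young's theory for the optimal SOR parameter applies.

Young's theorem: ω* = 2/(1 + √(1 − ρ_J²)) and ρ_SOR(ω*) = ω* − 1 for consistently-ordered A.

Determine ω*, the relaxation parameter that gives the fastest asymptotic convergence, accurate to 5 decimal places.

ω* = 1.89010

B_J for the 53×53 system has eigenvalues cos(kπ/54); ρ_J = cos(π/54) = 0.99831.
√(1−ρ_J²) = |sin(π/54)| = 0.058145
ω* = 2/(1 + 0.058145) = 2/1.058145 = 1.89010.
[ρ_SOR] ω* − 1 = 0.89010.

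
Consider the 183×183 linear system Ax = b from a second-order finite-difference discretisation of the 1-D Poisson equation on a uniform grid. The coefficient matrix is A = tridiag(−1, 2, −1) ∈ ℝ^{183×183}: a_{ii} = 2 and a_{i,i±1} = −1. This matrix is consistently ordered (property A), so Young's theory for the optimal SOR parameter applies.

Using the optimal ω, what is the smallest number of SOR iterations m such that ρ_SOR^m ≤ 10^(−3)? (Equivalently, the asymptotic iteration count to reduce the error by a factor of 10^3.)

[ρ_J] n=183: ρ(B_J) = cos(π/(n+1)) = cos(π/184) = 0.9998542.
root = sin(π/184) = 0.0170730  (since 1−cos² = sin²).
Young: ω* = 2/(1+√(1−ρ_J²)) = 2/(1+0.0170730) = 2/1.0170730 = 1.9664272.
[ρ_SOR] ω* − 1 = 0.9664272.
For 3 digits: m = 3·ln10 / (−ln 0.9664272) = 6.90776/0.0341493 = 202.281; round up → m = 203.

m = 203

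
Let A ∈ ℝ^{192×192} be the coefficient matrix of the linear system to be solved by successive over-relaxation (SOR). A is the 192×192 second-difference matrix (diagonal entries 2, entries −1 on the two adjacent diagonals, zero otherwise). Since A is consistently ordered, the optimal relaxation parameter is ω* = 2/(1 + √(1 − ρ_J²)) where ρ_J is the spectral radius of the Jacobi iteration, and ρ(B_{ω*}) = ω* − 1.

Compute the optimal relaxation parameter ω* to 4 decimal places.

ω* = 1.9680

n=192: λ(B_J) = 1 − λ(A)/2 = cos(kπ/193); k=1 gives ρ_J = 0.9999.
√(1−ρ_J²) = |sin(π/193)| = 0.01628
So ω* = 2/1.01628 = 1.9680 (Young).
ρ(B_{ω*}) = ω*−1 = 0.9680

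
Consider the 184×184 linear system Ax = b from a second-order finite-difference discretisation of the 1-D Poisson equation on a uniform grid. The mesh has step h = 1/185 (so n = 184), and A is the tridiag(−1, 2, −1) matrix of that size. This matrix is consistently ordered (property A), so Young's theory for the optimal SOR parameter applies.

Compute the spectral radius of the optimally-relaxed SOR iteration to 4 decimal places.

ρ_SOR = 0.9666

With n=184, ρ(Jacobi) = cos(π/185) = 0.9999.
1 − cos²(π/185) = sin²(π/185) ⇒ √(1−ρ_J²) = sin(π/185) = 0.01698.
ω* = 2 / (1 + 0.01698) = 2 / 1.01698 ≈ 1.9666.
and ρ(B_{ω*}) = 1.9666 − 1 = 0.9666.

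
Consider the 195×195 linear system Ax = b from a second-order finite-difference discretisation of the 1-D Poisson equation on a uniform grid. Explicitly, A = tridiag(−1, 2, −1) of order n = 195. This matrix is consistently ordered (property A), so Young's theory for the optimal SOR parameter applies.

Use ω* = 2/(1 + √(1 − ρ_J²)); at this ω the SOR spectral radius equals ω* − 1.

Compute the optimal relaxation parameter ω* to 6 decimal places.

[ρ_J] n=195: ρ(B_J) = cos(π/(n+1)) = cos(π/196) = 0.999872.
√(1−ρ_J²) = |sin(π/196)| = 0.0160278
ω* = 2/(1+0.0160278) = 1.968450
[ρ_SOR] ω* − 1 = 0.968450.

ω* = 1.968450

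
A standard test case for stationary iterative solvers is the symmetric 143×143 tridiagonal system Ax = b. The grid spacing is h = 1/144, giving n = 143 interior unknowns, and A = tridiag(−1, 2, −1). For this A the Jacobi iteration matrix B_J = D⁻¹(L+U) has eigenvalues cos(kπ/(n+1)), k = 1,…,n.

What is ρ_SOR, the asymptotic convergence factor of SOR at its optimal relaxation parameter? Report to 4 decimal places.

½·tridiag(1,0,1) at n=143: λ_k = cos(kπ/144); max |λ| at k=1 ⇒ ρ_J = cos(π/144) ≈ 0.9998.
√(1−ρ_J²) simplifies to sin(π/144) = 0.02181.
So ω* = 2/1.02181 = 1.9573 (Young).
ρ(B_{ω*}) = ω*−1 = 0.9573

ρ_SOR = 0.9573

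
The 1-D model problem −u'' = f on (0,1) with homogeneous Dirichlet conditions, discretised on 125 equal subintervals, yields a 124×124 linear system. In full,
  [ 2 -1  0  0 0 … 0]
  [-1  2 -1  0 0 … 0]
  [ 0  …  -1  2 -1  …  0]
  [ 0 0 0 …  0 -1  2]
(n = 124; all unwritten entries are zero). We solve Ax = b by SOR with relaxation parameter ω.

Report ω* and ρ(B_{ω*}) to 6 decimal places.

ρ_J = max_k |cos(kπ/125)| = cos(π/125) = 0.999684
√(1 − cos²(π/125)) = sin(π/125) ≈ 0.0251301.
[ω*] 2 ÷ (1 + 0.0251301) = 2 ÷ 1.0251301 = 1.950972.
ρ_SOR = ω* − 1 = 1.950972 − 1 = 0.950972.

ω* = 1.950972, ρ_SOR = 0.950972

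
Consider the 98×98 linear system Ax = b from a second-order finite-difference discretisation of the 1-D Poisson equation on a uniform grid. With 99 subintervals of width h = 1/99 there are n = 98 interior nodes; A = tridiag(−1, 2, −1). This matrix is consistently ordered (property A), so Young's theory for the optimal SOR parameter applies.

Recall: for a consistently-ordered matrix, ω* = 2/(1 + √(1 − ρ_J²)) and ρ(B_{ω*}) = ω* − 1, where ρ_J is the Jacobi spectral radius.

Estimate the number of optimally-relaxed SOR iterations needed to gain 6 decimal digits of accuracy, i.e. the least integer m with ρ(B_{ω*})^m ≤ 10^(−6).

m = 218

spectrum of D⁻¹(L+U) = {cos(kπ/99) : 1≤k≤98}; ρ_J = cos(π/99) = 0.9994965.
root = sin(π/99) = 0.0317279  (since 1−cos² = sin²).
So ω* = 2/1.0317279 = 1.9384956 (Young).
ρ_SOR = ω* − 1 ≈ 0.9384956.
m ≥ 6·ln10 / (−ln 0.9384956) = 217.645; smallest integer m = 218.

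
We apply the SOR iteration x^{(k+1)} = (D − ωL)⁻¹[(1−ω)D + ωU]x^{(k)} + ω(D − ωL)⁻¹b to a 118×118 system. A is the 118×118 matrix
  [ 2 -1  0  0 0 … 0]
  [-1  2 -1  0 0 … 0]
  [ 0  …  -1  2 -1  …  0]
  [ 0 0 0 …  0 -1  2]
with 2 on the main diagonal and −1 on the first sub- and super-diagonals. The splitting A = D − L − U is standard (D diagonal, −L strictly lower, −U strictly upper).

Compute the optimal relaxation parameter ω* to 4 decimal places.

ω* = 1.9486

spectrum of D⁻¹(L+U) = {cos(kπ/119) : 1≤k≤118}; ρ_J = cos(π/119) = 0.9997.
√(1 − cos²(π/119)) = sin(π/119) ≈ 0.02640.
So ω* = 2/1.02640 = 1.9486 (Young).
ρ_SOR = ω* − 1 ≈ 0.9486.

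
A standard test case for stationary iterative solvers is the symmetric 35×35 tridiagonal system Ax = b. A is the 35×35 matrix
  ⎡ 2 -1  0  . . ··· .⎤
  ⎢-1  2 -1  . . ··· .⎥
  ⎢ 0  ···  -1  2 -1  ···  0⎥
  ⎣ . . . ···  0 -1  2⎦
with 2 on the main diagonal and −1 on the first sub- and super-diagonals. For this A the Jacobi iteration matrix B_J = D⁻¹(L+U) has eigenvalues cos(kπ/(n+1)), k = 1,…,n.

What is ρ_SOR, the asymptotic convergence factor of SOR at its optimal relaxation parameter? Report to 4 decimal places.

B_J for the 35×35 system has eigenvalues cos(kπ/36); ρ_J = cos(π/36) = 0.9962.
root = sin(π/36) = 0.08716  (since 1−cos² = sin²).
So ω* = 2/1.08716 = 1.8397 (Young).
[ρ_SOR] ω* − 1 = 0.8397.

ρ_SOR = 0.8397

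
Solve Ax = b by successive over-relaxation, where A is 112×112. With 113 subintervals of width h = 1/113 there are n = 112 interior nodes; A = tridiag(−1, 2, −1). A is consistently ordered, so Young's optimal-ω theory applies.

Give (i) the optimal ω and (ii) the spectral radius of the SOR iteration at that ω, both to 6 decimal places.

B_J for the 112×112 system has eigenvalues cos(kπ/113); ρ_J = cos(π/113) = 0.999614.
1 − cos²(π/113) = sin²(π/113) ⇒ √(1−ρ_J²) = sin(π/113) = 0.0277981.
ω* = 2/(1 + 0.0277981) = 2/1.0277981 = 1.945907.
ρ(B_{ω*}) = ω*−1 = 0.945907

ω* = 1.945907, ρ_SOR = 0.945907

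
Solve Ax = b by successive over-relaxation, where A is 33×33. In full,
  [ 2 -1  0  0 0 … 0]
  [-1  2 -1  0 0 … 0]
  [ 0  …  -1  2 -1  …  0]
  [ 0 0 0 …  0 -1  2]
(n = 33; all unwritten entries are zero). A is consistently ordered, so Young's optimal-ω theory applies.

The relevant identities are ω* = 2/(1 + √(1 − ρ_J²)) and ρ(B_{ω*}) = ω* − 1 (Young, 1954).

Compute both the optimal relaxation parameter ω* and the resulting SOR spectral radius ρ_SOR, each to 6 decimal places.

[ρ_J] n=33: ρ(B_J) = cos(π/(n+1)) = cos(π/34) = 0.995734.
√(1 − cos²(π/34)) = sin(π/34) ≈ 0.0922684.
So ω* = 2/1.0922684 = 1.831052 (Young).
[ρ_SOR] ω* − 1 = 0.831052.

ω* = 1.831052, ρ_SOR = 0.831052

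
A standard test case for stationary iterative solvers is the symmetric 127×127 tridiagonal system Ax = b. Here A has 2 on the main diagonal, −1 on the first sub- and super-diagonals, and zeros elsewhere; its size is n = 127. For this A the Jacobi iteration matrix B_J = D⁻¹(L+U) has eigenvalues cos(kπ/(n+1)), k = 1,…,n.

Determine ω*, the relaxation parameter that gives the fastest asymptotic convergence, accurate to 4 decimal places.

ω* = 1.9521

[ρ_J] n=127: ρ(B_J) = cos(π/(n+1)) = cos(π/128) = 0.9997.
root = sin(π/128) = 0.02454  (since 1−cos² = sin²).
Young: ω* = 2/(1+√(1−ρ_J²)) = 2/(1+0.02454) = 2/1.02454 = 1.9521.
At ω = 1.9521 every |λ(B_ω)| = ω−1, so ρ_SOR = 0.9521.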